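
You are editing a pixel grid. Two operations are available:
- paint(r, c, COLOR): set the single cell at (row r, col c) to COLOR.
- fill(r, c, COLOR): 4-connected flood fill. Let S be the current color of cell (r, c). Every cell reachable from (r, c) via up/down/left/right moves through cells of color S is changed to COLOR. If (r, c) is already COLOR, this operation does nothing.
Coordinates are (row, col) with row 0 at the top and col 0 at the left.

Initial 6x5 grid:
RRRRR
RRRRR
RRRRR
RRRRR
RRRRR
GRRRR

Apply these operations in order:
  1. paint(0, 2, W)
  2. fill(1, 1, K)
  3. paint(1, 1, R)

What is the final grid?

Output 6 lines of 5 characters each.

Answer: KKWKK
KRKKK
KKKKK
KKKKK
KKKKK
GKKKK

Derivation:
After op 1 paint(0,2,W):
RRWRR
RRRRR
RRRRR
RRRRR
RRRRR
GRRRR
After op 2 fill(1,1,K) [28 cells changed]:
KKWKK
KKKKK
KKKKK
KKKKK
KKKKK
GKKKK
After op 3 paint(1,1,R):
KKWKK
KRKKK
KKKKK
KKKKK
KKKKK
GKKKK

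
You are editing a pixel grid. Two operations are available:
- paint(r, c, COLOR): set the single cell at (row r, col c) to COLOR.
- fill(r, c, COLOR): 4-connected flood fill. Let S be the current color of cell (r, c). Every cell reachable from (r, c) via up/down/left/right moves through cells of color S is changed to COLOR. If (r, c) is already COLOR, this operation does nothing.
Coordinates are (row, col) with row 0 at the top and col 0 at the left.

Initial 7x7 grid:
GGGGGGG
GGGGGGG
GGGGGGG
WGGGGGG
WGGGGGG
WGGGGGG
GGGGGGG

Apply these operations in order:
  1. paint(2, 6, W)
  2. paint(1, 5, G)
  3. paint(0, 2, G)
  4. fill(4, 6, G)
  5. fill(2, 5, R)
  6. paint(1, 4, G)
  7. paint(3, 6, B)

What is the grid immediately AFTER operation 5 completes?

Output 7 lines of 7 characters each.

Answer: RRRRRRR
RRRRRRR
RRRRRRW
WRRRRRR
WRRRRRR
WRRRRRR
RRRRRRR

Derivation:
After op 1 paint(2,6,W):
GGGGGGG
GGGGGGG
GGGGGGW
WGGGGGG
WGGGGGG
WGGGGGG
GGGGGGG
After op 2 paint(1,5,G):
GGGGGGG
GGGGGGG
GGGGGGW
WGGGGGG
WGGGGGG
WGGGGGG
GGGGGGG
After op 3 paint(0,2,G):
GGGGGGG
GGGGGGG
GGGGGGW
WGGGGGG
WGGGGGG
WGGGGGG
GGGGGGG
After op 4 fill(4,6,G) [0 cells changed]:
GGGGGGG
GGGGGGG
GGGGGGW
WGGGGGG
WGGGGGG
WGGGGGG
GGGGGGG
After op 5 fill(2,5,R) [45 cells changed]:
RRRRRRR
RRRRRRR
RRRRRRW
WRRRRRR
WRRRRRR
WRRRRRR
RRRRRRR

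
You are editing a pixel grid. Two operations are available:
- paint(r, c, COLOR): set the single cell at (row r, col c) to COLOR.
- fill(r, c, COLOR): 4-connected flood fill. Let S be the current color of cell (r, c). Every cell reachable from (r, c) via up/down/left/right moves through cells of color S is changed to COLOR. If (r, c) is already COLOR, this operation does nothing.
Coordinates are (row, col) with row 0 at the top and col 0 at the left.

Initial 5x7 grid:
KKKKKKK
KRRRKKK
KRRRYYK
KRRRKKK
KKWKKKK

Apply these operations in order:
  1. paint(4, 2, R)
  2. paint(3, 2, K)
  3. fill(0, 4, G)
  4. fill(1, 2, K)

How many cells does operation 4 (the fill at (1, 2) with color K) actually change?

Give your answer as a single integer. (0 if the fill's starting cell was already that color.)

After op 1 paint(4,2,R):
KKKKKKK
KRRRKKK
KRRRYYK
KRRRKKK
KKRKKKK
After op 2 paint(3,2,K):
KKKKKKK
KRRRKKK
KRRRYYK
KRKRKKK
KKRKKKK
After op 3 fill(0,4,G) [23 cells changed]:
GGGGGGG
GRRRGGG
GRRRYYG
GRKRGGG
GGRGGGG
After op 4 fill(1,2,K) [8 cells changed]:
GGGGGGG
GKKKGGG
GKKKYYG
GKKKGGG
GGRGGGG

Answer: 8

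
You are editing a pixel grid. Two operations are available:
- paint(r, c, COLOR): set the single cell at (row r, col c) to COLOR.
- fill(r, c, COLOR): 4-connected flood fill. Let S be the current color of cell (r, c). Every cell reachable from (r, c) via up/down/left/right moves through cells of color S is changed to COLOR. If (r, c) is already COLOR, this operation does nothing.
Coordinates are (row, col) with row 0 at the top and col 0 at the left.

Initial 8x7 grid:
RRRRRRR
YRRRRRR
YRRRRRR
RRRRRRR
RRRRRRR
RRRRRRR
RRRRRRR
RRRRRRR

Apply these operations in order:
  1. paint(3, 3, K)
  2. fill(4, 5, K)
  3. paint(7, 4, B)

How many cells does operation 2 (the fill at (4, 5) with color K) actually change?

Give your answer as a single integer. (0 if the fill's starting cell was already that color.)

Answer: 53

Derivation:
After op 1 paint(3,3,K):
RRRRRRR
YRRRRRR
YRRRRRR
RRRKRRR
RRRRRRR
RRRRRRR
RRRRRRR
RRRRRRR
After op 2 fill(4,5,K) [53 cells changed]:
KKKKKKK
YKKKKKK
YKKKKKK
KKKKKKK
KKKKKKK
KKKKKKK
KKKKKKK
KKKKKKK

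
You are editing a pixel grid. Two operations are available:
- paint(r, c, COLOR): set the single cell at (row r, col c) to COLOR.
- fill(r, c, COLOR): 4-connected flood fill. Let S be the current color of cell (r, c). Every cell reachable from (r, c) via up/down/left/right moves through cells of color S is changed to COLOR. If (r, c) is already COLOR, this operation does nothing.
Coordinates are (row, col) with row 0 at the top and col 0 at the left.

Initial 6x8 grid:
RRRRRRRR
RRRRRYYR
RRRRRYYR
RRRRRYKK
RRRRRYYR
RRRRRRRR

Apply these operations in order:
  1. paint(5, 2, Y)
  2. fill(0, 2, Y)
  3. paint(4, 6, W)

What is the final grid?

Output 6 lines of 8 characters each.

After op 1 paint(5,2,Y):
RRRRRRRR
RRRRRYYR
RRRRRYYR
RRRRRYKK
RRRRRYYR
RRYRRRRR
After op 2 fill(0,2,Y) [38 cells changed]:
YYYYYYYY
YYYYYYYY
YYYYYYYY
YYYYYYKK
YYYYYYYY
YYYYYYYY
After op 3 paint(4,6,W):
YYYYYYYY
YYYYYYYY
YYYYYYYY
YYYYYYKK
YYYYYYWY
YYYYYYYY

Answer: YYYYYYYY
YYYYYYYY
YYYYYYYY
YYYYYYKK
YYYYYYWY
YYYYYYYY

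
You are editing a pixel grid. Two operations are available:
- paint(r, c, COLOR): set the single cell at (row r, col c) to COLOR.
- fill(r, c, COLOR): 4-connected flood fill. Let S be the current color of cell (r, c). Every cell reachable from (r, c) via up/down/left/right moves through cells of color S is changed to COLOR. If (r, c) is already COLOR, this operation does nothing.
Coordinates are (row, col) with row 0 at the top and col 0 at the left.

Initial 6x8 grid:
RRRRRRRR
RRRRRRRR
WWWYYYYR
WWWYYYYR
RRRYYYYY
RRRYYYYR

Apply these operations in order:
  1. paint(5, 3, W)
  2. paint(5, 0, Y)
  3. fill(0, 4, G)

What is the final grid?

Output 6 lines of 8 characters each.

Answer: GGGGGGGG
GGGGGGGG
WWWYYYYG
WWWYYYYG
RRRYYYYY
YRRWYYYR

Derivation:
After op 1 paint(5,3,W):
RRRRRRRR
RRRRRRRR
WWWYYYYR
WWWYYYYR
RRRYYYYY
RRRWYYYR
After op 2 paint(5,0,Y):
RRRRRRRR
RRRRRRRR
WWWYYYYR
WWWYYYYR
RRRYYYYY
YRRWYYYR
After op 3 fill(0,4,G) [18 cells changed]:
GGGGGGGG
GGGGGGGG
WWWYYYYG
WWWYYYYG
RRRYYYYY
YRRWYYYR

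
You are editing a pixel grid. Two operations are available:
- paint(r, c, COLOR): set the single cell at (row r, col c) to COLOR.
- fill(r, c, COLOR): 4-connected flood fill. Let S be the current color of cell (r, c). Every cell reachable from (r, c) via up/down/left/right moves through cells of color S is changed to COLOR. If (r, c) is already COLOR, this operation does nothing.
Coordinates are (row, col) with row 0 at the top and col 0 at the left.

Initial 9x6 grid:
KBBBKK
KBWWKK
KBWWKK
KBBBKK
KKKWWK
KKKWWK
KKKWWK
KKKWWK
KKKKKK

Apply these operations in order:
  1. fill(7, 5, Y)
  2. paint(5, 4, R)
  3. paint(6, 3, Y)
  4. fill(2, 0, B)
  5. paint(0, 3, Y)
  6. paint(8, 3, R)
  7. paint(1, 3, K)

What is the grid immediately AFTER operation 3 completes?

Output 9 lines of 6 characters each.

After op 1 fill(7,5,Y) [34 cells changed]:
YBBBYY
YBWWYY
YBWWYY
YBBBYY
YYYWWY
YYYWWY
YYYWWY
YYYWWY
YYYYYY
After op 2 paint(5,4,R):
YBBBYY
YBWWYY
YBWWYY
YBBBYY
YYYWWY
YYYWRY
YYYWWY
YYYWWY
YYYYYY
After op 3 paint(6,3,Y):
YBBBYY
YBWWYY
YBWWYY
YBBBYY
YYYWWY
YYYWRY
YYYYWY
YYYWWY
YYYYYY

Answer: YBBBYY
YBWWYY
YBWWYY
YBBBYY
YYYWWY
YYYWRY
YYYYWY
YYYWWY
YYYYYY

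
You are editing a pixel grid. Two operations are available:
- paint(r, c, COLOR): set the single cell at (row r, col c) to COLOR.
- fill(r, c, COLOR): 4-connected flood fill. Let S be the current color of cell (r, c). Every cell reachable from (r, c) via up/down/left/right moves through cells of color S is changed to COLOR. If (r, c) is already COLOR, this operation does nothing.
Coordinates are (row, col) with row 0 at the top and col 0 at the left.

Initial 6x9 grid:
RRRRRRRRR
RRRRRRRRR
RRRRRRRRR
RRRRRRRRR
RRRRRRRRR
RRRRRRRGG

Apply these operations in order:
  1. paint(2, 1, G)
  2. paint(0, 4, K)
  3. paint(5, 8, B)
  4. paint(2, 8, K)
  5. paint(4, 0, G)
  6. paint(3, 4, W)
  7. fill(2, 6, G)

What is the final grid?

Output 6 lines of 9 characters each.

After op 1 paint(2,1,G):
RRRRRRRRR
RRRRRRRRR
RGRRRRRRR
RRRRRRRRR
RRRRRRRRR
RRRRRRRGG
After op 2 paint(0,4,K):
RRRRKRRRR
RRRRRRRRR
RGRRRRRRR
RRRRRRRRR
RRRRRRRRR
RRRRRRRGG
After op 3 paint(5,8,B):
RRRRKRRRR
RRRRRRRRR
RGRRRRRRR
RRRRRRRRR
RRRRRRRRR
RRRRRRRGB
After op 4 paint(2,8,K):
RRRRKRRRR
RRRRRRRRR
RGRRRRRRK
RRRRRRRRR
RRRRRRRRR
RRRRRRRGB
After op 5 paint(4,0,G):
RRRRKRRRR
RRRRRRRRR
RGRRRRRRK
RRRRRRRRR
GRRRRRRRR
RRRRRRRGB
After op 6 paint(3,4,W):
RRRRKRRRR
RRRRRRRRR
RGRRRRRRK
RRRRWRRRR
GRRRRRRRR
RRRRRRRGB
After op 7 fill(2,6,G) [47 cells changed]:
GGGGKGGGG
GGGGGGGGG
GGGGGGGGK
GGGGWGGGG
GGGGGGGGG
GGGGGGGGB

Answer: GGGGKGGGG
GGGGGGGGG
GGGGGGGGK
GGGGWGGGG
GGGGGGGGG
GGGGGGGGB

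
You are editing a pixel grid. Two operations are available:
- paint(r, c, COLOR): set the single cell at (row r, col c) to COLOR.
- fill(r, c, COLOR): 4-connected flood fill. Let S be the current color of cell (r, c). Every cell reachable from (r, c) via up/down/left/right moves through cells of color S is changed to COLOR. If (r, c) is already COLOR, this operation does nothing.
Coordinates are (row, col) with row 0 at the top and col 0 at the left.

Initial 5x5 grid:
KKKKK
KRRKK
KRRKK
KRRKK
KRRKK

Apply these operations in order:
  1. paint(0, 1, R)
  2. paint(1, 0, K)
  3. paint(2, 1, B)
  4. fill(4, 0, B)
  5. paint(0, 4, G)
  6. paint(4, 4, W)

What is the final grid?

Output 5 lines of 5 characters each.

Answer: BRKKG
BRRKK
BBRKK
BRRKK
BRRKW

Derivation:
After op 1 paint(0,1,R):
KRKKK
KRRKK
KRRKK
KRRKK
KRRKK
After op 2 paint(1,0,K):
KRKKK
KRRKK
KRRKK
KRRKK
KRRKK
After op 3 paint(2,1,B):
KRKKK
KRRKK
KBRKK
KRRKK
KRRKK
After op 4 fill(4,0,B) [5 cells changed]:
BRKKK
BRRKK
BBRKK
BRRKK
BRRKK
After op 5 paint(0,4,G):
BRKKG
BRRKK
BBRKK
BRRKK
BRRKK
After op 6 paint(4,4,W):
BRKKG
BRRKK
BBRKK
BRRKK
BRRKW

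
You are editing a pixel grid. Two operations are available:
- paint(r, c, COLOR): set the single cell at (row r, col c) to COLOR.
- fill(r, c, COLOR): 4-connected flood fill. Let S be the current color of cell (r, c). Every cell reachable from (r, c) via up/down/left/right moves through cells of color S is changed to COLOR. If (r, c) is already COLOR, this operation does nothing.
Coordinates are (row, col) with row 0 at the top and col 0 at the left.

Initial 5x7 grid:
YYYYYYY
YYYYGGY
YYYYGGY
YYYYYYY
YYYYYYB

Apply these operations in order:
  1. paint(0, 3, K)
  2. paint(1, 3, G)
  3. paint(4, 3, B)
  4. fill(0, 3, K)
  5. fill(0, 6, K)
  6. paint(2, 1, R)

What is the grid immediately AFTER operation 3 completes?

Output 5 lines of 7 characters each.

After op 1 paint(0,3,K):
YYYKYYY
YYYYGGY
YYYYGGY
YYYYYYY
YYYYYYB
After op 2 paint(1,3,G):
YYYKYYY
YYYGGGY
YYYYGGY
YYYYYYY
YYYYYYB
After op 3 paint(4,3,B):
YYYKYYY
YYYGGGY
YYYYGGY
YYYYYYY
YYYBYYB

Answer: YYYKYYY
YYYGGGY
YYYYGGY
YYYYYYY
YYYBYYB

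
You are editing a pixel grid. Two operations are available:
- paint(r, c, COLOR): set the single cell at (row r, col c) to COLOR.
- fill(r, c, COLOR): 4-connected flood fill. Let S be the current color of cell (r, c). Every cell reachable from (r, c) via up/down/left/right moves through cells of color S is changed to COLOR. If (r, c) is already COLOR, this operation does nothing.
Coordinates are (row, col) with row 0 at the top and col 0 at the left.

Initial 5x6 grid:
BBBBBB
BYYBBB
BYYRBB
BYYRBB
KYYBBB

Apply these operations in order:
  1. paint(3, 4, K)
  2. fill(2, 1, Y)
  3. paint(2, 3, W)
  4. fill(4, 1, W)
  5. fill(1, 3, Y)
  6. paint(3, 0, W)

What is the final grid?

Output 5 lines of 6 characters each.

After op 1 paint(3,4,K):
BBBBBB
BYYBBB
BYYRBB
BYYRKB
KYYBBB
After op 2 fill(2,1,Y) [0 cells changed]:
BBBBBB
BYYBBB
BYYRBB
BYYRKB
KYYBBB
After op 3 paint(2,3,W):
BBBBBB
BYYBBB
BYYWBB
BYYRKB
KYYBBB
After op 4 fill(4,1,W) [8 cells changed]:
BBBBBB
BWWBBB
BWWWBB
BWWRKB
KWWBBB
After op 5 fill(1,3,Y) [18 cells changed]:
YYYYYY
YWWYYY
YWWWYY
YWWRKY
KWWYYY
After op 6 paint(3,0,W):
YYYYYY
YWWYYY
YWWWYY
WWWRKY
KWWYYY

Answer: YYYYYY
YWWYYY
YWWWYY
WWWRKY
KWWYYY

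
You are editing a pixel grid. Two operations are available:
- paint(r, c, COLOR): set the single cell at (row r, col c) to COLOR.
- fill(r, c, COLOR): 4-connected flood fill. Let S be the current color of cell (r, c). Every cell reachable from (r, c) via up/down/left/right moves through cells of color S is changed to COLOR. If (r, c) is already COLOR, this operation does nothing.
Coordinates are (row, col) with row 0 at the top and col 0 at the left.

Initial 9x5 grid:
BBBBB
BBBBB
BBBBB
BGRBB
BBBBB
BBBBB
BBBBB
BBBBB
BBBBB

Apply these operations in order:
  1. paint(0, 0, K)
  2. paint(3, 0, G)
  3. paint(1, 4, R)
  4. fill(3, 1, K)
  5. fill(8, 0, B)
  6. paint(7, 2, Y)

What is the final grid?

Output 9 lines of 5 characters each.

Answer: KBBBB
BBBBR
BBBBB
KKRBB
BBBBB
BBBBB
BBBBB
BBYBB
BBBBB

Derivation:
After op 1 paint(0,0,K):
KBBBB
BBBBB
BBBBB
BGRBB
BBBBB
BBBBB
BBBBB
BBBBB
BBBBB
After op 2 paint(3,0,G):
KBBBB
BBBBB
BBBBB
GGRBB
BBBBB
BBBBB
BBBBB
BBBBB
BBBBB
After op 3 paint(1,4,R):
KBBBB
BBBBR
BBBBB
GGRBB
BBBBB
BBBBB
BBBBB
BBBBB
BBBBB
After op 4 fill(3,1,K) [2 cells changed]:
KBBBB
BBBBR
BBBBB
KKRBB
BBBBB
BBBBB
BBBBB
BBBBB
BBBBB
After op 5 fill(8,0,B) [0 cells changed]:
KBBBB
BBBBR
BBBBB
KKRBB
BBBBB
BBBBB
BBBBB
BBBBB
BBBBB
After op 6 paint(7,2,Y):
KBBBB
BBBBR
BBBBB
KKRBB
BBBBB
BBBBB
BBBBB
BBYBB
BBBBB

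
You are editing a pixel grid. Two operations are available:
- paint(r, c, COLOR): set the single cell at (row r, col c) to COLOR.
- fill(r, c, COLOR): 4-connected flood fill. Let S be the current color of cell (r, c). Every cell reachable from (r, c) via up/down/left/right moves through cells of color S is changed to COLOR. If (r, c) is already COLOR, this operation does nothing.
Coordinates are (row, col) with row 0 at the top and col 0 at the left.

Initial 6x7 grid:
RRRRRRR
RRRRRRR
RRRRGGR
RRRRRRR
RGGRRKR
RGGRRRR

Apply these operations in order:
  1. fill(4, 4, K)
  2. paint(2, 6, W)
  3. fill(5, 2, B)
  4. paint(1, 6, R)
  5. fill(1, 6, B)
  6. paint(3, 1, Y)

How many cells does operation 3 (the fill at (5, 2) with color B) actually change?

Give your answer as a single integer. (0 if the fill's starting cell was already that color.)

Answer: 4

Derivation:
After op 1 fill(4,4,K) [35 cells changed]:
KKKKKKK
KKKKKKK
KKKKGGK
KKKKKKK
KGGKKKK
KGGKKKK
After op 2 paint(2,6,W):
KKKKKKK
KKKKKKK
KKKKGGW
KKKKKKK
KGGKKKK
KGGKKKK
After op 3 fill(5,2,B) [4 cells changed]:
KKKKKKK
KKKKKKK
KKKKGGW
KKKKKKK
KBBKKKK
KBBKKKK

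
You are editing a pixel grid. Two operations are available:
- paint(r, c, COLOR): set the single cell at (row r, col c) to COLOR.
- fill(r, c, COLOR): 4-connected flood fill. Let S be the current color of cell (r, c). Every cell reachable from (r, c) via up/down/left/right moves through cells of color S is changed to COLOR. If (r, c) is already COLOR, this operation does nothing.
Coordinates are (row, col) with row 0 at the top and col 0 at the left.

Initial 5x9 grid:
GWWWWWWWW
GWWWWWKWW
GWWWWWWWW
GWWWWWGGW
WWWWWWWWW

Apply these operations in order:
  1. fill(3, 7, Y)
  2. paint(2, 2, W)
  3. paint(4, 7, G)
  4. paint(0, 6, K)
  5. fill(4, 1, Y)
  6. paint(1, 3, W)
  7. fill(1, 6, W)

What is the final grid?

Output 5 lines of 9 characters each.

Answer: GYYYYYWYY
GYYWYYWYY
GYYYYYYYY
GYYYYYYYY
YYYYYYYGY

Derivation:
After op 1 fill(3,7,Y) [2 cells changed]:
GWWWWWWWW
GWWWWWKWW
GWWWWWWWW
GWWWWWYYW
WWWWWWWWW
After op 2 paint(2,2,W):
GWWWWWWWW
GWWWWWKWW
GWWWWWWWW
GWWWWWYYW
WWWWWWWWW
After op 3 paint(4,7,G):
GWWWWWWWW
GWWWWWKWW
GWWWWWWWW
GWWWWWYYW
WWWWWWWGW
After op 4 paint(0,6,K):
GWWWWWKWW
GWWWWWKWW
GWWWWWWWW
GWWWWWYYW
WWWWWWWGW
After op 5 fill(4,1,Y) [36 cells changed]:
GYYYYYKYY
GYYYYYKYY
GYYYYYYYY
GYYYYYYYY
YYYYYYYGY
After op 6 paint(1,3,W):
GYYYYYKYY
GYYWYYKYY
GYYYYYYYY
GYYYYYYYY
YYYYYYYGY
After op 7 fill(1,6,W) [2 cells changed]:
GYYYYYWYY
GYYWYYWYY
GYYYYYYYY
GYYYYYYYY
YYYYYYYGY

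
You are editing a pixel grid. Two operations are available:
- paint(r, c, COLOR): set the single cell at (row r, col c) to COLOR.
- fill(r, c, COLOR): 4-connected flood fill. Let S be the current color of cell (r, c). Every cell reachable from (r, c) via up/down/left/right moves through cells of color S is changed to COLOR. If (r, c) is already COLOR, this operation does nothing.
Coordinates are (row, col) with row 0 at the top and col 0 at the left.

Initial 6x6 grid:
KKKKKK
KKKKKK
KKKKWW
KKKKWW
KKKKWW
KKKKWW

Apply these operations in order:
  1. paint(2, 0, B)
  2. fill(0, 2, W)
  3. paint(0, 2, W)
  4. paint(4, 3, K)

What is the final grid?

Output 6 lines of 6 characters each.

Answer: WWWWWW
WWWWWW
BWWWWW
WWWWWW
WWWKWW
WWWWWW

Derivation:
After op 1 paint(2,0,B):
KKKKKK
KKKKKK
BKKKWW
KKKKWW
KKKKWW
KKKKWW
After op 2 fill(0,2,W) [27 cells changed]:
WWWWWW
WWWWWW
BWWWWW
WWWWWW
WWWWWW
WWWWWW
After op 3 paint(0,2,W):
WWWWWW
WWWWWW
BWWWWW
WWWWWW
WWWWWW
WWWWWW
After op 4 paint(4,3,K):
WWWWWW
WWWWWW
BWWWWW
WWWWWW
WWWKWW
WWWWWW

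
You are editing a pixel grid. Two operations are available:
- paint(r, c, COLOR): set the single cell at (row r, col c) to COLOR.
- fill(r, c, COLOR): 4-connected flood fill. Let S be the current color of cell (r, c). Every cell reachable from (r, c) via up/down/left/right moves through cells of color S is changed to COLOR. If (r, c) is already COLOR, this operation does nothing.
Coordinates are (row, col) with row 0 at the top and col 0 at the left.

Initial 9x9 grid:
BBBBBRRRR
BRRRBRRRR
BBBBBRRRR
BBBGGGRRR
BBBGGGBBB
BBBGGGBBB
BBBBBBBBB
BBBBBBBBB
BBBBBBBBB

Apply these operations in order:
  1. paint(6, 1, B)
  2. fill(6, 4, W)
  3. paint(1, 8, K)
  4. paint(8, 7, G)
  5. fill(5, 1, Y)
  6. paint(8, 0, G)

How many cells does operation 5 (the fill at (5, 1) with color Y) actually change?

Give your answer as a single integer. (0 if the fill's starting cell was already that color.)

After op 1 paint(6,1,B):
BBBBBRRRR
BRRRBRRRR
BBBBBRRRR
BBBGGGRRR
BBBGGGBBB
BBBGGGBBB
BBBBBBBBB
BBBBBBBBB
BBBBBBBBB
After op 2 fill(6,4,W) [54 cells changed]:
WWWWWRRRR
WRRRWRRRR
WWWWWRRRR
WWWGGGRRR
WWWGGGWWW
WWWGGGWWW
WWWWWWWWW
WWWWWWWWW
WWWWWWWWW
After op 3 paint(1,8,K):
WWWWWRRRR
WRRRWRRRK
WWWWWRRRR
WWWGGGRRR
WWWGGGWWW
WWWGGGWWW
WWWWWWWWW
WWWWWWWWW
WWWWWWWWW
After op 4 paint(8,7,G):
WWWWWRRRR
WRRRWRRRK
WWWWWRRRR
WWWGGGRRR
WWWGGGWWW
WWWGGGWWW
WWWWWWWWW
WWWWWWWWW
WWWWWWWGW
After op 5 fill(5,1,Y) [53 cells changed]:
YYYYYRRRR
YRRRYRRRK
YYYYYRRRR
YYYGGGRRR
YYYGGGYYY
YYYGGGYYY
YYYYYYYYY
YYYYYYYYY
YYYYYYYGY

Answer: 53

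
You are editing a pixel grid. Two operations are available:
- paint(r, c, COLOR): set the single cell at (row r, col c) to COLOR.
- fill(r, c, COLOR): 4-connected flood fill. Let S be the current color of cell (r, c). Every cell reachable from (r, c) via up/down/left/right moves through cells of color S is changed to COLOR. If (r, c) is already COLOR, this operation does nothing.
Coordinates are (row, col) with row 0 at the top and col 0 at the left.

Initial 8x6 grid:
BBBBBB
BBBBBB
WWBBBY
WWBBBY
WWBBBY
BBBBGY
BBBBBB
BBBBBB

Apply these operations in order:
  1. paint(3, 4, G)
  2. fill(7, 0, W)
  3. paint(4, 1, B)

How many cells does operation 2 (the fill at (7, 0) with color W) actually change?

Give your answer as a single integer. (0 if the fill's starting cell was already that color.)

After op 1 paint(3,4,G):
BBBBBB
BBBBBB
WWBBBY
WWBBGY
WWBBBY
BBBBGY
BBBBBB
BBBBBB
After op 2 fill(7,0,W) [36 cells changed]:
WWWWWW
WWWWWW
WWWWWY
WWWWGY
WWWWWY
WWWWGY
WWWWWW
WWWWWW

Answer: 36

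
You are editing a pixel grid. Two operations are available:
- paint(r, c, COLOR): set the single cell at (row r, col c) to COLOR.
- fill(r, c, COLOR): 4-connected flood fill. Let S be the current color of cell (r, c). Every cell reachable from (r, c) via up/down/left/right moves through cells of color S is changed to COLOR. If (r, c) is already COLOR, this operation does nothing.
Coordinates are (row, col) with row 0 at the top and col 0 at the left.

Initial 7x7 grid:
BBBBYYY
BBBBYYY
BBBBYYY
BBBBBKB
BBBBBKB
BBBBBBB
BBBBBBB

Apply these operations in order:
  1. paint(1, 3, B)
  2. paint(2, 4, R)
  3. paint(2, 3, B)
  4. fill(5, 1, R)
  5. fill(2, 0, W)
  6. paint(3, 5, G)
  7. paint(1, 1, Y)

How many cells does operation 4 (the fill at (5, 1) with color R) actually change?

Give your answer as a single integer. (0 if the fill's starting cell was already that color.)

After op 1 paint(1,3,B):
BBBBYYY
BBBBYYY
BBBBYYY
BBBBBKB
BBBBBKB
BBBBBBB
BBBBBBB
After op 2 paint(2,4,R):
BBBBYYY
BBBBYYY
BBBBRYY
BBBBBKB
BBBBBKB
BBBBBBB
BBBBBBB
After op 3 paint(2,3,B):
BBBBYYY
BBBBYYY
BBBBRYY
BBBBBKB
BBBBBKB
BBBBBBB
BBBBBBB
After op 4 fill(5,1,R) [38 cells changed]:
RRRRYYY
RRRRYYY
RRRRRYY
RRRRRKR
RRRRRKR
RRRRRRR
RRRRRRR

Answer: 38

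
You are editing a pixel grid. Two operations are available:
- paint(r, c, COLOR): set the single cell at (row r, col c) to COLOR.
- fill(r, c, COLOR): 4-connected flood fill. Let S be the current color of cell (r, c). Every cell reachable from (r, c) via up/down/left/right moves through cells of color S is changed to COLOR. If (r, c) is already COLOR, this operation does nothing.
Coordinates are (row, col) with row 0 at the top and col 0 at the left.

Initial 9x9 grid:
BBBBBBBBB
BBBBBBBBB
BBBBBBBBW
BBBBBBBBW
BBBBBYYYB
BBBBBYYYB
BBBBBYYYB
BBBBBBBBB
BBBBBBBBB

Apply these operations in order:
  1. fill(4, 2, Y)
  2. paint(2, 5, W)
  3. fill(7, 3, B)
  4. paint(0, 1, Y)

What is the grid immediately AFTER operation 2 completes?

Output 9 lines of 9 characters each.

Answer: YYYYYYYYY
YYYYYYYYY
YYYYYWYYW
YYYYYYYYW
YYYYYYYYY
YYYYYYYYY
YYYYYYYYY
YYYYYYYYY
YYYYYYYYY

Derivation:
After op 1 fill(4,2,Y) [70 cells changed]:
YYYYYYYYY
YYYYYYYYY
YYYYYYYYW
YYYYYYYYW
YYYYYYYYY
YYYYYYYYY
YYYYYYYYY
YYYYYYYYY
YYYYYYYYY
After op 2 paint(2,5,W):
YYYYYYYYY
YYYYYYYYY
YYYYYWYYW
YYYYYYYYW
YYYYYYYYY
YYYYYYYYY
YYYYYYYYY
YYYYYYYYY
YYYYYYYYY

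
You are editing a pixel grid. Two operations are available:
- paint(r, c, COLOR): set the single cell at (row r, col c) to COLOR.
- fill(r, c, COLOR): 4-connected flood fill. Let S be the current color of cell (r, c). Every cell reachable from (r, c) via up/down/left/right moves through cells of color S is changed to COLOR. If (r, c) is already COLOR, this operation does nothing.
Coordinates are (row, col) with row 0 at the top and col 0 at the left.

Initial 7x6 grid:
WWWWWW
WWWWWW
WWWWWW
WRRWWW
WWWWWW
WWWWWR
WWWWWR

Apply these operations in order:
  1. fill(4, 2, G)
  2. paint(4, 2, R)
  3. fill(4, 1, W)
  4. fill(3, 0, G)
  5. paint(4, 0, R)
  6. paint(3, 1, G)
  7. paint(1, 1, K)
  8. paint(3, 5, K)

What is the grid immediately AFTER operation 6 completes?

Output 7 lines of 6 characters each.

After op 1 fill(4,2,G) [38 cells changed]:
GGGGGG
GGGGGG
GGGGGG
GRRGGG
GGGGGG
GGGGGR
GGGGGR
After op 2 paint(4,2,R):
GGGGGG
GGGGGG
GGGGGG
GRRGGG
GGRGGG
GGGGGR
GGGGGR
After op 3 fill(4,1,W) [37 cells changed]:
WWWWWW
WWWWWW
WWWWWW
WRRWWW
WWRWWW
WWWWWR
WWWWWR
After op 4 fill(3,0,G) [37 cells changed]:
GGGGGG
GGGGGG
GGGGGG
GRRGGG
GGRGGG
GGGGGR
GGGGGR
After op 5 paint(4,0,R):
GGGGGG
GGGGGG
GGGGGG
GRRGGG
RGRGGG
GGGGGR
GGGGGR
After op 6 paint(3,1,G):
GGGGGG
GGGGGG
GGGGGG
GGRGGG
RGRGGG
GGGGGR
GGGGGR

Answer: GGGGGG
GGGGGG
GGGGGG
GGRGGG
RGRGGG
GGGGGR
GGGGGR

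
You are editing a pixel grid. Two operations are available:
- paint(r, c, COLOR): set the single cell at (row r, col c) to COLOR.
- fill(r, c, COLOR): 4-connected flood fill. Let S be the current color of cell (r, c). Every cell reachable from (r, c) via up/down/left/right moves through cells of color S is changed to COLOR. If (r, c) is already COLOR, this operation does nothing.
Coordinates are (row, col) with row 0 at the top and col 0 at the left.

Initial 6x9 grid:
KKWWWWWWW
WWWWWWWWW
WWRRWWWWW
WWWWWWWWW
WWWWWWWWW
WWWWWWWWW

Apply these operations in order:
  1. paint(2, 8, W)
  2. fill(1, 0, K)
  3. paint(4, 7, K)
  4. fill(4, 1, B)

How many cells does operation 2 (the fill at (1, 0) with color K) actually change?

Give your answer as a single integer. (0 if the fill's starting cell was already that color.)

After op 1 paint(2,8,W):
KKWWWWWWW
WWWWWWWWW
WWRRWWWWW
WWWWWWWWW
WWWWWWWWW
WWWWWWWWW
After op 2 fill(1,0,K) [50 cells changed]:
KKKKKKKKK
KKKKKKKKK
KKRRKKKKK
KKKKKKKKK
KKKKKKKKK
KKKKKKKKK

Answer: 50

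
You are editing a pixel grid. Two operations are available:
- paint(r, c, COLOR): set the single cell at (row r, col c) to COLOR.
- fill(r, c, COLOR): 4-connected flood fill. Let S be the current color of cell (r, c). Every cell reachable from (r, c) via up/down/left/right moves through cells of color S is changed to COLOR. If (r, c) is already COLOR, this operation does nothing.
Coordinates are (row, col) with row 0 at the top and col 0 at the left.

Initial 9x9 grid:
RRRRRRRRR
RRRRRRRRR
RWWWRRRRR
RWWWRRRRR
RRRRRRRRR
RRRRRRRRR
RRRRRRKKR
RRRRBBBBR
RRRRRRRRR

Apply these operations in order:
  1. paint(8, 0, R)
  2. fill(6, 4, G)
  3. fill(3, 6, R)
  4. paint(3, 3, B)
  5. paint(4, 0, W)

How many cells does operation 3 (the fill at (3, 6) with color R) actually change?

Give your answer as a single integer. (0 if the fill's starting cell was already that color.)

Answer: 69

Derivation:
After op 1 paint(8,0,R):
RRRRRRRRR
RRRRRRRRR
RWWWRRRRR
RWWWRRRRR
RRRRRRRRR
RRRRRRRRR
RRRRRRKKR
RRRRBBBBR
RRRRRRRRR
After op 2 fill(6,4,G) [69 cells changed]:
GGGGGGGGG
GGGGGGGGG
GWWWGGGGG
GWWWGGGGG
GGGGGGGGG
GGGGGGGGG
GGGGGGKKG
GGGGBBBBG
GGGGGGGGG
After op 3 fill(3,6,R) [69 cells changed]:
RRRRRRRRR
RRRRRRRRR
RWWWRRRRR
RWWWRRRRR
RRRRRRRRR
RRRRRRRRR
RRRRRRKKR
RRRRBBBBR
RRRRRRRRR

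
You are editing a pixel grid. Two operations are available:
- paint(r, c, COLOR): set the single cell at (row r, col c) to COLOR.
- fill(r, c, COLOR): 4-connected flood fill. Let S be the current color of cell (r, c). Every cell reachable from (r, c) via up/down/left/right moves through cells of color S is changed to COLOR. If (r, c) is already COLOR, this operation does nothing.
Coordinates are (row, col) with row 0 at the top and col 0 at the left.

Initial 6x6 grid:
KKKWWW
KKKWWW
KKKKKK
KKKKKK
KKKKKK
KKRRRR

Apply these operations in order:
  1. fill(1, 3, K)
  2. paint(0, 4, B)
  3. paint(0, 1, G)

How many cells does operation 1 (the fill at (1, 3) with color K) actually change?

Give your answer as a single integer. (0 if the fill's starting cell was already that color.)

After op 1 fill(1,3,K) [6 cells changed]:
KKKKKK
KKKKKK
KKKKKK
KKKKKK
KKKKKK
KKRRRR

Answer: 6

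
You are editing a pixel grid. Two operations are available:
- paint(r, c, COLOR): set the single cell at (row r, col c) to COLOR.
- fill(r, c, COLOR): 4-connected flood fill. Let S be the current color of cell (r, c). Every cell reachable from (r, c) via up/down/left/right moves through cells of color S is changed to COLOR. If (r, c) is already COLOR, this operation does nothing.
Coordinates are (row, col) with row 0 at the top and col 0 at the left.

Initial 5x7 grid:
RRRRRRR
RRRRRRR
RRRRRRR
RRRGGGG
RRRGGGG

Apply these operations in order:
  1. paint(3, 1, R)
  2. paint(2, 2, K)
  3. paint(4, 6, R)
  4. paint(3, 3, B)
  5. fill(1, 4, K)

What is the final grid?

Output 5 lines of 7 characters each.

Answer: KKKKKKK
KKKKKKK
KKKKKKK
KKKBGGG
KKKGGGR

Derivation:
After op 1 paint(3,1,R):
RRRRRRR
RRRRRRR
RRRRRRR
RRRGGGG
RRRGGGG
After op 2 paint(2,2,K):
RRRRRRR
RRRRRRR
RRKRRRR
RRRGGGG
RRRGGGG
After op 3 paint(4,6,R):
RRRRRRR
RRRRRRR
RRKRRRR
RRRGGGG
RRRGGGR
After op 4 paint(3,3,B):
RRRRRRR
RRRRRRR
RRKRRRR
RRRBGGG
RRRGGGR
After op 5 fill(1,4,K) [26 cells changed]:
KKKKKKK
KKKKKKK
KKKKKKK
KKKBGGG
KKKGGGR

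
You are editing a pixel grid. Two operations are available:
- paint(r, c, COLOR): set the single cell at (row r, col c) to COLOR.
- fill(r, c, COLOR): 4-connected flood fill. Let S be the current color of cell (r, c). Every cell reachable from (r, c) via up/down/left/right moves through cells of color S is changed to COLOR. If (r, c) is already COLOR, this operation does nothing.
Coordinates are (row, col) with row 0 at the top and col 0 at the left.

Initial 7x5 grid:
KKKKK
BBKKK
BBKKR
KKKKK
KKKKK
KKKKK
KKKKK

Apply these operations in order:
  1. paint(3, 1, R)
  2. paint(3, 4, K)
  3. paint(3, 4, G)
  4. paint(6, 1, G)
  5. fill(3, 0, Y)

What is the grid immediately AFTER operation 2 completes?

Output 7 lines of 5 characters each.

Answer: KKKKK
BBKKK
BBKKR
KRKKK
KKKKK
KKKKK
KKKKK

Derivation:
After op 1 paint(3,1,R):
KKKKK
BBKKK
BBKKR
KRKKK
KKKKK
KKKKK
KKKKK
After op 2 paint(3,4,K):
KKKKK
BBKKK
BBKKR
KRKKK
KKKKK
KKKKK
KKKKK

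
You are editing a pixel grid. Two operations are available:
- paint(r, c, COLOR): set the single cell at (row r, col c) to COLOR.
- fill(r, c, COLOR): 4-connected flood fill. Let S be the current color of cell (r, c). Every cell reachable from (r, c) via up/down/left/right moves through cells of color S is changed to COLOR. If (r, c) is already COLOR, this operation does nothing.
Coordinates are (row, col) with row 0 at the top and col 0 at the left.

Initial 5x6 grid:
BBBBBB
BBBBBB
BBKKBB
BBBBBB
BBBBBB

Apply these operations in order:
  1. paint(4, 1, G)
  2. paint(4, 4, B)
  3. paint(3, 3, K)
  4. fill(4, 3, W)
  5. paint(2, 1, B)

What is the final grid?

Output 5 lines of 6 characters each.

Answer: WWWWWW
WWWWWW
WBKKWW
WWWKWW
WGWWWW

Derivation:
After op 1 paint(4,1,G):
BBBBBB
BBBBBB
BBKKBB
BBBBBB
BGBBBB
After op 2 paint(4,4,B):
BBBBBB
BBBBBB
BBKKBB
BBBBBB
BGBBBB
After op 3 paint(3,3,K):
BBBBBB
BBBBBB
BBKKBB
BBBKBB
BGBBBB
After op 4 fill(4,3,W) [26 cells changed]:
WWWWWW
WWWWWW
WWKKWW
WWWKWW
WGWWWW
After op 5 paint(2,1,B):
WWWWWW
WWWWWW
WBKKWW
WWWKWW
WGWWWW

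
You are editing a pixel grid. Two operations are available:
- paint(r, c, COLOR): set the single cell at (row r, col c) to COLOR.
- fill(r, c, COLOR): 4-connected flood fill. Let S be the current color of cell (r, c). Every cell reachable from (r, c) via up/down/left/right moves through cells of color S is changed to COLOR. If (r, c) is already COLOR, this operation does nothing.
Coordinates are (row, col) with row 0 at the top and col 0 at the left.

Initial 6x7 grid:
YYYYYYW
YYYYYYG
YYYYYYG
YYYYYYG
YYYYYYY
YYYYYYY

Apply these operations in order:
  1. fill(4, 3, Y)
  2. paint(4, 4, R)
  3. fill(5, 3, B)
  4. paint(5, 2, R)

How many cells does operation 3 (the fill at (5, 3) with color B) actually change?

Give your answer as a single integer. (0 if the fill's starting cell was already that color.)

Answer: 37

Derivation:
After op 1 fill(4,3,Y) [0 cells changed]:
YYYYYYW
YYYYYYG
YYYYYYG
YYYYYYG
YYYYYYY
YYYYYYY
After op 2 paint(4,4,R):
YYYYYYW
YYYYYYG
YYYYYYG
YYYYYYG
YYYYRYY
YYYYYYY
After op 3 fill(5,3,B) [37 cells changed]:
BBBBBBW
BBBBBBG
BBBBBBG
BBBBBBG
BBBBRBB
BBBBBBB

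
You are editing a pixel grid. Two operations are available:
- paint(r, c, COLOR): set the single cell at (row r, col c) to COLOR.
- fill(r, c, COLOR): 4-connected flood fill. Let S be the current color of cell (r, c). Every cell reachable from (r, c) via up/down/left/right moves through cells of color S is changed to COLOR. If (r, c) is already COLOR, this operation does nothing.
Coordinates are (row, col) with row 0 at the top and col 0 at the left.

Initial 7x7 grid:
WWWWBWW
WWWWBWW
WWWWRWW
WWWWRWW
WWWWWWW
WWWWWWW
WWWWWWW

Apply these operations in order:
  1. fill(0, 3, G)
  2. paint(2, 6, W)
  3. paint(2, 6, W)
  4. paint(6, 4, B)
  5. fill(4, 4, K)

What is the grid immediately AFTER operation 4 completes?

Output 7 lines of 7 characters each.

Answer: GGGGBGG
GGGGBGG
GGGGRGW
GGGGRGG
GGGGGGG
GGGGGGG
GGGGBGG

Derivation:
After op 1 fill(0,3,G) [45 cells changed]:
GGGGBGG
GGGGBGG
GGGGRGG
GGGGRGG
GGGGGGG
GGGGGGG
GGGGGGG
After op 2 paint(2,6,W):
GGGGBGG
GGGGBGG
GGGGRGW
GGGGRGG
GGGGGGG
GGGGGGG
GGGGGGG
After op 3 paint(2,6,W):
GGGGBGG
GGGGBGG
GGGGRGW
GGGGRGG
GGGGGGG
GGGGGGG
GGGGGGG
After op 4 paint(6,4,B):
GGGGBGG
GGGGBGG
GGGGRGW
GGGGRGG
GGGGGGG
GGGGGGG
GGGGBGG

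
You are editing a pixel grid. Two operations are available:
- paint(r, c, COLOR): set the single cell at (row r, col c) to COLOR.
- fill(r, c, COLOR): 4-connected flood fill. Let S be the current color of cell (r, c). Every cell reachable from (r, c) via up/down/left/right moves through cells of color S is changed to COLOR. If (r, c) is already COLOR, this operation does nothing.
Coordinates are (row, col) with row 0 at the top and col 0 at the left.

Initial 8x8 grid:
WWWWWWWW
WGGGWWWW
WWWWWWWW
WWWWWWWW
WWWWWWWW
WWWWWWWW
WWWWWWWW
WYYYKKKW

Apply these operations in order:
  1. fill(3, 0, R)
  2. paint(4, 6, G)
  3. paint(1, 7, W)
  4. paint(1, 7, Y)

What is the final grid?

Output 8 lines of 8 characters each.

Answer: RRRRRRRR
RGGGRRRY
RRRRRRRR
RRRRRRRR
RRRRRRGR
RRRRRRRR
RRRRRRRR
RYYYKKKR

Derivation:
After op 1 fill(3,0,R) [55 cells changed]:
RRRRRRRR
RGGGRRRR
RRRRRRRR
RRRRRRRR
RRRRRRRR
RRRRRRRR
RRRRRRRR
RYYYKKKR
After op 2 paint(4,6,G):
RRRRRRRR
RGGGRRRR
RRRRRRRR
RRRRRRRR
RRRRRRGR
RRRRRRRR
RRRRRRRR
RYYYKKKR
After op 3 paint(1,7,W):
RRRRRRRR
RGGGRRRW
RRRRRRRR
RRRRRRRR
RRRRRRGR
RRRRRRRR
RRRRRRRR
RYYYKKKR
After op 4 paint(1,7,Y):
RRRRRRRR
RGGGRRRY
RRRRRRRR
RRRRRRRR
RRRRRRGR
RRRRRRRR
RRRRRRRR
RYYYKKKR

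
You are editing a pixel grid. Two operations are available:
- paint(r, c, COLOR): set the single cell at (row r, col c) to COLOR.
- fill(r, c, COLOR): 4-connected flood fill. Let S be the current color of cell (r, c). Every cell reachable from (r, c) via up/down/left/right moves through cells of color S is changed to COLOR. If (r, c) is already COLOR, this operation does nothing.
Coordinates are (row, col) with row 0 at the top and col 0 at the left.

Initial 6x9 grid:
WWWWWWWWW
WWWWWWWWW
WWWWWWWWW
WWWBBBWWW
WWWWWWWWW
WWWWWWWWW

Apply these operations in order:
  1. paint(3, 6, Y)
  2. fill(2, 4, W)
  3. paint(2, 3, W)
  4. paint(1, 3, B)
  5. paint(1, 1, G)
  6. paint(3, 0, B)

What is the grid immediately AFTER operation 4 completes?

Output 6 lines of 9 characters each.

After op 1 paint(3,6,Y):
WWWWWWWWW
WWWWWWWWW
WWWWWWWWW
WWWBBBYWW
WWWWWWWWW
WWWWWWWWW
After op 2 fill(2,4,W) [0 cells changed]:
WWWWWWWWW
WWWWWWWWW
WWWWWWWWW
WWWBBBYWW
WWWWWWWWW
WWWWWWWWW
After op 3 paint(2,3,W):
WWWWWWWWW
WWWWWWWWW
WWWWWWWWW
WWWBBBYWW
WWWWWWWWW
WWWWWWWWW
After op 4 paint(1,3,B):
WWWWWWWWW
WWWBWWWWW
WWWWWWWWW
WWWBBBYWW
WWWWWWWWW
WWWWWWWWW

Answer: WWWWWWWWW
WWWBWWWWW
WWWWWWWWW
WWWBBBYWW
WWWWWWWWW
WWWWWWWWW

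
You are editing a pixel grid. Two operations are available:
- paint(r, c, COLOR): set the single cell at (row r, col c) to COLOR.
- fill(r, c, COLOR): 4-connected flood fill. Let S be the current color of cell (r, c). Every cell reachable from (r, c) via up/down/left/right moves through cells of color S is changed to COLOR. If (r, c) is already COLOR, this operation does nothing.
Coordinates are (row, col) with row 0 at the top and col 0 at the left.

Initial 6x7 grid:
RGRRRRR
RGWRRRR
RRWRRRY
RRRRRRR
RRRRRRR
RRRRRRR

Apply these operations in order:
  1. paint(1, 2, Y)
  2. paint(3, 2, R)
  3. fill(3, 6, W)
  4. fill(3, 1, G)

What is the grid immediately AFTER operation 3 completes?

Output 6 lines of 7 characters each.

After op 1 paint(1,2,Y):
RGRRRRR
RGYRRRR
RRWRRRY
RRRRRRR
RRRRRRR
RRRRRRR
After op 2 paint(3,2,R):
RGRRRRR
RGYRRRR
RRWRRRY
RRRRRRR
RRRRRRR
RRRRRRR
After op 3 fill(3,6,W) [37 cells changed]:
WGWWWWW
WGYWWWW
WWWWWWY
WWWWWWW
WWWWWWW
WWWWWWW

Answer: WGWWWWW
WGYWWWW
WWWWWWY
WWWWWWW
WWWWWWW
WWWWWWW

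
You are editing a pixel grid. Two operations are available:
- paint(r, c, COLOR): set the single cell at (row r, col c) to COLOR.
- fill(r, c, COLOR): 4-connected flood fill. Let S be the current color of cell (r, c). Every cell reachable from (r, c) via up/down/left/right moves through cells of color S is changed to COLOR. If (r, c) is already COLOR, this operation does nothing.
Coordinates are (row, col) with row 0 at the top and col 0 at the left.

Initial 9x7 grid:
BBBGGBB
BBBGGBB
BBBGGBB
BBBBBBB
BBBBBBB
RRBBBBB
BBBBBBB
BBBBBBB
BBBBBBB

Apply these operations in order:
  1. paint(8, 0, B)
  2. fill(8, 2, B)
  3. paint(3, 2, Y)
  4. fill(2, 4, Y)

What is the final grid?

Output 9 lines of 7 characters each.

After op 1 paint(8,0,B):
BBBGGBB
BBBGGBB
BBBGGBB
BBBBBBB
BBBBBBB
RRBBBBB
BBBBBBB
BBBBBBB
BBBBBBB
After op 2 fill(8,2,B) [0 cells changed]:
BBBGGBB
BBBGGBB
BBBGGBB
BBBBBBB
BBBBBBB
RRBBBBB
BBBBBBB
BBBBBBB
BBBBBBB
After op 3 paint(3,2,Y):
BBBGGBB
BBBGGBB
BBBGGBB
BBYBBBB
BBBBBBB
RRBBBBB
BBBBBBB
BBBBBBB
BBBBBBB
After op 4 fill(2,4,Y) [6 cells changed]:
BBBYYBB
BBBYYBB
BBBYYBB
BBYBBBB
BBBBBBB
RRBBBBB
BBBBBBB
BBBBBBB
BBBBBBB

Answer: BBBYYBB
BBBYYBB
BBBYYBB
BBYBBBB
BBBBBBB
RRBBBBB
BBBBBBB
BBBBBBB
BBBBBBB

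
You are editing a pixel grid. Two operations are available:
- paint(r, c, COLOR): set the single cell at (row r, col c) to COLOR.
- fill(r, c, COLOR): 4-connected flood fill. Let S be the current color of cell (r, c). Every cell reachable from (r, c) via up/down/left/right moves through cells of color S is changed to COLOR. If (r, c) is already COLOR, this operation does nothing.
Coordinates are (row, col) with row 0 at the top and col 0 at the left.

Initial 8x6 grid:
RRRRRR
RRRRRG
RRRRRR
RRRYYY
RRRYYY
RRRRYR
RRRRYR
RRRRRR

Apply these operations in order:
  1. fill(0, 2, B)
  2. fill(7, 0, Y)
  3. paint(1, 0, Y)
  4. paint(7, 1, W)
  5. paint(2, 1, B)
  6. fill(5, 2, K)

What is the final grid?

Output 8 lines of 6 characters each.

Answer: KKKKKK
KKKKKG
KBKKKK
KKKKKK
KKKKKK
KKKKKK
KKKKKK
KWKKKK

Derivation:
After op 1 fill(0,2,B) [39 cells changed]:
BBBBBB
BBBBBG
BBBBBB
BBBYYY
BBBYYY
BBBBYB
BBBBYB
BBBBBB
After op 2 fill(7,0,Y) [39 cells changed]:
YYYYYY
YYYYYG
YYYYYY
YYYYYY
YYYYYY
YYYYYY
YYYYYY
YYYYYY
After op 3 paint(1,0,Y):
YYYYYY
YYYYYG
YYYYYY
YYYYYY
YYYYYY
YYYYYY
YYYYYY
YYYYYY
After op 4 paint(7,1,W):
YYYYYY
YYYYYG
YYYYYY
YYYYYY
YYYYYY
YYYYYY
YYYYYY
YWYYYY
After op 5 paint(2,1,B):
YYYYYY
YYYYYG
YBYYYY
YYYYYY
YYYYYY
YYYYYY
YYYYYY
YWYYYY
After op 6 fill(5,2,K) [45 cells changed]:
KKKKKK
KKKKKG
KBKKKK
KKKKKK
KKKKKK
KKKKKK
KKKKKK
KWKKKK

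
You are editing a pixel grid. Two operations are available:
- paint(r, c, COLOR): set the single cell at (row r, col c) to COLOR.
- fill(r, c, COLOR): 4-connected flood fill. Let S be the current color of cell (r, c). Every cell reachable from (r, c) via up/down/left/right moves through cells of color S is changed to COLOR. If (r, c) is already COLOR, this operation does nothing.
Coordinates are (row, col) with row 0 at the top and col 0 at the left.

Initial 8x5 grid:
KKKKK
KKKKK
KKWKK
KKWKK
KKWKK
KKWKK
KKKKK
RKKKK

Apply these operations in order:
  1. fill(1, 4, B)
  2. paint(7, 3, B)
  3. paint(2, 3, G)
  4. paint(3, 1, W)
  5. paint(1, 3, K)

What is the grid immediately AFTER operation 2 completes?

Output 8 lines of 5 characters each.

After op 1 fill(1,4,B) [35 cells changed]:
BBBBB
BBBBB
BBWBB
BBWBB
BBWBB
BBWBB
BBBBB
RBBBB
After op 2 paint(7,3,B):
BBBBB
BBBBB
BBWBB
BBWBB
BBWBB
BBWBB
BBBBB
RBBBB

Answer: BBBBB
BBBBB
BBWBB
BBWBB
BBWBB
BBWBB
BBBBB
RBBBB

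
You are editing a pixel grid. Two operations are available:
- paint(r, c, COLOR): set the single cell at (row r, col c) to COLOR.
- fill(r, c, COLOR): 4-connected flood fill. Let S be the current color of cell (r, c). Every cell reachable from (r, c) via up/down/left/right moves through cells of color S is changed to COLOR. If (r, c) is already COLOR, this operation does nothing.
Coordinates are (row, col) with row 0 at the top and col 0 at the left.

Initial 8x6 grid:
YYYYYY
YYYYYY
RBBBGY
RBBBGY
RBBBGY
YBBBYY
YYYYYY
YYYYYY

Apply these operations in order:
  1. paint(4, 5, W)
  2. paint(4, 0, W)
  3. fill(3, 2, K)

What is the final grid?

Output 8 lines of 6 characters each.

After op 1 paint(4,5,W):
YYYYYY
YYYYYY
RBBBGY
RBBBGY
RBBBGW
YBBBYY
YYYYYY
YYYYYY
After op 2 paint(4,0,W):
YYYYYY
YYYYYY
RBBBGY
RBBBGY
WBBBGW
YBBBYY
YYYYYY
YYYYYY
After op 3 fill(3,2,K) [12 cells changed]:
YYYYYY
YYYYYY
RKKKGY
RKKKGY
WKKKGW
YKKKYY
YYYYYY
YYYYYY

Answer: YYYYYY
YYYYYY
RKKKGY
RKKKGY
WKKKGW
YKKKYY
YYYYYY
YYYYYY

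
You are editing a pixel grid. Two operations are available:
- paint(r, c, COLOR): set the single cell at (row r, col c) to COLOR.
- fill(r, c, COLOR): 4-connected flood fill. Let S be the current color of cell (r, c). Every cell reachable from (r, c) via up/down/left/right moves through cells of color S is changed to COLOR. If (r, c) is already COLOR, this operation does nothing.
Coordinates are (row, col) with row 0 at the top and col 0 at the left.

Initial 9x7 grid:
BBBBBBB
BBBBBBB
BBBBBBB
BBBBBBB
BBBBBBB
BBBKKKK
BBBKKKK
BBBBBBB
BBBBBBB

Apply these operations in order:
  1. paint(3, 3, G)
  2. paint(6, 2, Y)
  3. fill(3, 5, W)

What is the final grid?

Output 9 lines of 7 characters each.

After op 1 paint(3,3,G):
BBBBBBB
BBBBBBB
BBBBBBB
BBBGBBB
BBBBBBB
BBBKKKK
BBBKKKK
BBBBBBB
BBBBBBB
After op 2 paint(6,2,Y):
BBBBBBB
BBBBBBB
BBBBBBB
BBBGBBB
BBBBBBB
BBBKKKK
BBYKKKK
BBBBBBB
BBBBBBB
After op 3 fill(3,5,W) [53 cells changed]:
WWWWWWW
WWWWWWW
WWWWWWW
WWWGWWW
WWWWWWW
WWWKKKK
WWYKKKK
WWWWWWW
WWWWWWW

Answer: WWWWWWW
WWWWWWW
WWWWWWW
WWWGWWW
WWWWWWW
WWWKKKK
WWYKKKK
WWWWWWW
WWWWWWW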